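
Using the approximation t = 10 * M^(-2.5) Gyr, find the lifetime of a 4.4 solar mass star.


t = 10 * M^(-2.5) = 10 * 4.4^(-2.5) = 0.2462

0.2462 Gyr


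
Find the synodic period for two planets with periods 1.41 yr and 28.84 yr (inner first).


1/P_syn = |1/P1 - 1/P2| = |1/1.41 - 1/28.84| => P_syn = 1.4825

1.4825 years


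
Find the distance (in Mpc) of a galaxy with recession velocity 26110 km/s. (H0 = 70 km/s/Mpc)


d = v / H0 = 26110 / 70 = 373.0

373.0 Mpc


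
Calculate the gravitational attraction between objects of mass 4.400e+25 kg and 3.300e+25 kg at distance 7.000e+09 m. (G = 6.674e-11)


F = G*m1*m2/r^2 = 6.674e-11 * 4.400e+25 * 3.300e+25 / (7.000e+09)^2 = 6.674e-11 * 1.452e+51 / 4.900e+19 = 1.978e+21

1.978e+21 N


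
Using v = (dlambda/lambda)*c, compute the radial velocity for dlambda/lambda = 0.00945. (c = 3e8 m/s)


v = (dlambda/lambda) * c = 0.00945 * 3e8 = 2.835e+06

2.835e+06 m/s


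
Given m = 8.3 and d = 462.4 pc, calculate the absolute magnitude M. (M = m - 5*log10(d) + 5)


M = m - 5*log10(d) + 5 = 8.3 - 5*log10(462.4) + 5 = -0.0251

-0.0251


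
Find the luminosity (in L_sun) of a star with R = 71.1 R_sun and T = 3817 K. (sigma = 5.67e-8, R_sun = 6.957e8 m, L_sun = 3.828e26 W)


R = 71.1 * 6.957e8 m = 4.946427e+10 m. L = 4*pi*R^2*sigma*T^4 = 4*pi*(4.946427e+10)^2 * 5.67e-8 * 3817^4 = 3.70053717e+29 W. L/L_sun = 3.70053717e+29 / 3.828e26 = 966.7025

966.7025 L_sun


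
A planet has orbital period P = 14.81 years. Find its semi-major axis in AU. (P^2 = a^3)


a = P^(2/3) = 14.81^(2/3) = 6.0307

6.0307 AU


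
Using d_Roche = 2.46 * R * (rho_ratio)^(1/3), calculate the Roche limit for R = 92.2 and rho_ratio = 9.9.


d_Roche = 2.46 * 92.2 * 9.9^(1/3) = 487.0173

487.0173


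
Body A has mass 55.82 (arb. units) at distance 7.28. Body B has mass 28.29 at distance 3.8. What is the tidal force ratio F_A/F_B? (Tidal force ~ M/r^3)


Ratio = (M1/r1^3) / (M2/r2^3) = (55.82/7.28^3) / (28.29/3.8^3) = 0.2806

0.2806


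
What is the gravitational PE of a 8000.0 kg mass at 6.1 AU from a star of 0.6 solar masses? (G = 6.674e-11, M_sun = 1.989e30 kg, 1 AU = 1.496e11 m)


M = 0.6 * 1.989e30 kg = 1.1934e+30 kg; r = 6.1 AU * 1.496e11 m/AU = 9.1256e+11 m. U = -GM*m/r = -(6.674e-11 * 1.1934e+30 * 8000.0) / 9.1256e+11 = -6.982e+11

-6.982e+11 J


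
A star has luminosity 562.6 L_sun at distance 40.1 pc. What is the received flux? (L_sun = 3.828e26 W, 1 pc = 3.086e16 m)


F = L / (4*pi*d^2) = 2.154e+29 / (4*pi*(1.237e+18)^2) = 1.119e-08

1.119e-08 W/m^2


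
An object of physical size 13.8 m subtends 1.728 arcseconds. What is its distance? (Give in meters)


D = size / theta_rad, theta_rad = 1.728 * pi/(180*3600) = 8.378e-06, D = 1.647e+06

1.647e+06 m


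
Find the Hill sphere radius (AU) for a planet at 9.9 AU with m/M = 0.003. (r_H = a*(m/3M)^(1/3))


r_H = a * (m/3M)^(1/3) = 9.9 * (0.003/3)^(1/3) = 0.99

0.99 AU


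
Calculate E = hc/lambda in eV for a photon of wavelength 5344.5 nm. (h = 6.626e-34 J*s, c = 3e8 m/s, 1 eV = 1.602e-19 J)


E = hc/lambda = 6.626e-34 * 3e8 / 5.345e-06 = 3.719e-20 J = 0.2322 eV

0.2322 eV


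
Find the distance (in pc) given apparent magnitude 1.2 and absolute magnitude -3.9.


d = 10^((m - M + 5)/5) = 10^((1.2 - -3.9 + 5)/5) = 104.7129

104.7129 pc


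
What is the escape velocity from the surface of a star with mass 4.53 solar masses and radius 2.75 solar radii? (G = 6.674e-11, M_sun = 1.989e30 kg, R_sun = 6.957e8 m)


M = 4.53 * 1.989e30 kg = 9.01017e+30 kg; R = 2.75 * 6.957e8 m = 1.913175e+09 m. v_esc = sqrt(2GM/R) = sqrt(2 * 6.674e-11 * 9.01017e+30 / 1.913175e+09) = 792861.3415

792861.3415 m/s


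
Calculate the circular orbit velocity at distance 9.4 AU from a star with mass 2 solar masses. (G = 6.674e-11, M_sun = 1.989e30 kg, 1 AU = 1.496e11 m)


v = sqrt(GM/r) = sqrt(6.674e-11 * 3.978e+30 / 1.406e+12) = 13740.2858

13740.2858 m/s


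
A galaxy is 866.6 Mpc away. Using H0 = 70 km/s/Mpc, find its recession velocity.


v = H0 * d = 70 * 866.6 = 60662.0

60662.0 km/s


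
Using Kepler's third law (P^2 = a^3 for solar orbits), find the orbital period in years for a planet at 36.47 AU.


P = a^(3/2) = 36.47^1.5 = 220.2438

220.2438 years


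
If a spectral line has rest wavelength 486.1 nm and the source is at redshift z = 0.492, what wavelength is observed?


lam_obs = lam_emit * (1 + z) = 486.1 * (1 + 0.492) = 725.2612

725.2612 nm


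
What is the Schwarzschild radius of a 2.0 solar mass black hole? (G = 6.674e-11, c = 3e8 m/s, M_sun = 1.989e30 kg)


M = 2.0 * 1.989e30 kg = 3.978e+30 kg. rs = 2GM/c^2 = 2 * 6.674e-11 * 3.978e+30 / (3e8)^2 = 5899.816

5899.816 m


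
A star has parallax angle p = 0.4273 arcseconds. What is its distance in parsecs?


d = 1/p = 1/0.4273 = 2.3403

2.3403 pc


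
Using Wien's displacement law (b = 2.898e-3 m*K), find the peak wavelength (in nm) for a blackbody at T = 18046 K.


lam_max = b / T = 2.898e-3 / 18046 = 1.606e-07 m = 160.5896 nm

160.5896 nm


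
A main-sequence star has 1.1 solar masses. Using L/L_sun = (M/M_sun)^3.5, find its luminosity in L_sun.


L/L_sun = (M/M_sun)^3.5 = 1.1^3.5 = 1.396

1.396 L_sun


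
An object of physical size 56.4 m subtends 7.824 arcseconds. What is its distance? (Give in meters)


D = size / theta_rad, theta_rad = 7.824 * pi/(180*3600) = 3.793e-05, D = 1.487e+06

1.487e+06 m


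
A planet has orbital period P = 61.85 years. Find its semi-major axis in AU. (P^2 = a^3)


a = P^(2/3) = 61.85^(2/3) = 15.6396

15.6396 AU


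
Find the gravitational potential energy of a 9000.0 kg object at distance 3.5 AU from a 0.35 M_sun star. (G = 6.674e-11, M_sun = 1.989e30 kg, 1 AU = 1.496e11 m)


M = 0.35 * 1.989e30 kg = 6.9615e+29 kg; r = 3.5 AU * 1.496e11 m/AU = 5.236e+11 m. U = -GM*m/r = -(6.674e-11 * 6.9615e+29 * 9000.0) / 5.236e+11 = -7.986e+11

-7.986e+11 J


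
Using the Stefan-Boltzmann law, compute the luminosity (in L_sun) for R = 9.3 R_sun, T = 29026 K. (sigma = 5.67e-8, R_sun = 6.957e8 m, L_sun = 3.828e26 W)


R = 9.3 * 6.957e8 m = 6.47001e+09 m. L = 4*pi*R^2*sigma*T^4 = 4*pi*(6.47001e+09)^2 * 5.67e-8 * 29026^4 = 2.117149813e+31 W. L/L_sun = 2.117149813e+31 / 3.828e26 = 55306.9439

55306.9439 L_sun


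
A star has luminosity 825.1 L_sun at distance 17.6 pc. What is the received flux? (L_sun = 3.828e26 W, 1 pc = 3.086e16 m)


F = L / (4*pi*d^2) = 3.158e+29 / (4*pi*(5.431e+17)^2) = 8.520e-08

8.520e-08 W/m^2


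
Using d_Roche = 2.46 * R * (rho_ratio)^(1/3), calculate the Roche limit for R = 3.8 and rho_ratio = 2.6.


d_Roche = 2.46 * 3.8 * 2.6^(1/3) = 12.8541

12.8541


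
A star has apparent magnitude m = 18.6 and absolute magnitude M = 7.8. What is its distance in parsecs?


d = 10^((m - M + 5)/5) = 10^((18.6 - 7.8 + 5)/5) = 1445.4398

1445.4398 pc


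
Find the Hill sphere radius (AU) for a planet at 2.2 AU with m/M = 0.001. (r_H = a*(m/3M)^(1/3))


r_H = a * (m/3M)^(1/3) = 2.2 * (0.001/3)^(1/3) = 0.1525

0.1525 AU


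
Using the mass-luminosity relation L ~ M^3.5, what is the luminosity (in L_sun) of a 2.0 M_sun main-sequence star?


L/L_sun = (M/M_sun)^3.5 = 2.0^3.5 = 11.3137

11.3137 L_sun


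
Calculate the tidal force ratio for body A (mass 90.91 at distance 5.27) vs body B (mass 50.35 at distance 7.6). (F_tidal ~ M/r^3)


Ratio = (M1/r1^3) / (M2/r2^3) = (90.91/5.27^3) / (50.35/7.6^3) = 5.4153

5.4153


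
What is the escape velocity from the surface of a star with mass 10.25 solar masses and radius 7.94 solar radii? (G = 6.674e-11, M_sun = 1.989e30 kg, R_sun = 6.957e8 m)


M = 10.25 * 1.989e30 kg = 2.038725e+31 kg; R = 7.94 * 6.957e8 m = 5.523858e+09 m. v_esc = sqrt(2GM/R) = sqrt(2 * 6.674e-11 * 2.038725e+31 / 5.523858e+09) = 701885.338

701885.338 m/s


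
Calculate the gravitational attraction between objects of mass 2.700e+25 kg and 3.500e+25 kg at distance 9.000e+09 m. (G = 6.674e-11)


F = G*m1*m2/r^2 = 6.674e-11 * 2.700e+25 * 3.500e+25 / (9.000e+09)^2 = 6.674e-11 * 9.450e+50 / 8.100e+19 = 7.786e+20

7.786e+20 N


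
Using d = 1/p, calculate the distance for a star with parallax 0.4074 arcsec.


d = 1/p = 1/0.4074 = 2.4546

2.4546 pc


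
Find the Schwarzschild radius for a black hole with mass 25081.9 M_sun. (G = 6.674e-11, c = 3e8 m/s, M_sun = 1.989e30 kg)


M = 25081.9 * 1.989e30 kg = 4.98878991e+34 kg. rs = 2GM/c^2 = 2 * 6.674e-11 * 4.98878991e+34 / (3e8)^2 = 7.399e+07

7.399e+07 m


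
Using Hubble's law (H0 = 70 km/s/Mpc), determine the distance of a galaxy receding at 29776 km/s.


d = v / H0 = 29776 / 70 = 425.3714

425.3714 Mpc


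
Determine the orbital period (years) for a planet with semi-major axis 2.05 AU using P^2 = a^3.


P = a^(3/2) = 2.05^1.5 = 2.9352

2.9352 years


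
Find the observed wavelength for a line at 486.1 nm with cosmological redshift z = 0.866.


lam_obs = lam_emit * (1 + z) = 486.1 * (1 + 0.866) = 907.0626

907.0626 nm


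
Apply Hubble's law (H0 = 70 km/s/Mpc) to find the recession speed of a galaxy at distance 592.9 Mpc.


v = H0 * d = 70 * 592.9 = 41503.0

41503.0 km/s


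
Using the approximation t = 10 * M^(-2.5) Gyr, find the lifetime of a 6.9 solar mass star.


t = 10 * M^(-2.5) = 10 * 6.9^(-2.5) = 0.08

0.08 Gyr


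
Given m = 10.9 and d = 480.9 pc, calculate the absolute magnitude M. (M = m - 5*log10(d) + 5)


M = m - 5*log10(d) + 5 = 10.9 - 5*log10(480.9) + 5 = 2.4897

2.4897


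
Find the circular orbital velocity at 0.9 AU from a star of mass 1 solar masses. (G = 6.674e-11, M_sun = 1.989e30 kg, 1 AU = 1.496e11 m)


v = sqrt(GM/r) = sqrt(6.674e-11 * 1.989e+30 / 1.346e+11) = 31399.5512

31399.5512 m/s


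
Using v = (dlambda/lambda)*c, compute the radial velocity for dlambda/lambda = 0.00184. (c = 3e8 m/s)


v = (dlambda/lambda) * c = 0.00184 * 3e8 = 552000.0

552000.0 m/s


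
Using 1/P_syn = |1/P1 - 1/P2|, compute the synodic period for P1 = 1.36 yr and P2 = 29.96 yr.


1/P_syn = |1/P1 - 1/P2| = |1/1.36 - 1/29.96| => P_syn = 1.4247

1.4247 years


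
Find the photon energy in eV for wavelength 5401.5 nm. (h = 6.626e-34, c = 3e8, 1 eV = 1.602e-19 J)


E = hc/lambda = 6.626e-34 * 3e8 / 5.402e-06 = 3.680e-20 J = 0.2297 eV

0.2297 eV


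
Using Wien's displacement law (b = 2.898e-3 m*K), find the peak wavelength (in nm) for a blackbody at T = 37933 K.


lam_max = b / T = 2.898e-3 / 37933 = 7.640e-08 m = 76.3979 nm

76.3979 nm


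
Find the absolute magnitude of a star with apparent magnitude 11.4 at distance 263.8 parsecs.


M = m - 5*log10(d) + 5 = 11.4 - 5*log10(263.8) + 5 = 4.2936

4.2936


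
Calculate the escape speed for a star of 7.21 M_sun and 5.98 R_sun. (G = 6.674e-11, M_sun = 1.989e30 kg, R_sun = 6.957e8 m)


M = 7.21 * 1.989e30 kg = 1.434069e+31 kg; R = 5.98 * 6.957e8 m = 4.160286e+09 m. v_esc = sqrt(2GM/R) = sqrt(2 * 6.674e-11 * 1.434069e+31 / 4.160286e+09) = 678315.1691

678315.1691 m/s


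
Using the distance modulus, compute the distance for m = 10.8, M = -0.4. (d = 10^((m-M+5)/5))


d = 10^((m - M + 5)/5) = 10^((10.8 - -0.4 + 5)/5) = 1737.8008

1737.8008 pc


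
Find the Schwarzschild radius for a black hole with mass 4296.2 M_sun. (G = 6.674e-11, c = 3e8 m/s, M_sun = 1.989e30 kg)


M = 4296.2 * 1.989e30 kg = 8.5451418e+33 kg. rs = 2GM/c^2 = 2 * 6.674e-11 * 8.5451418e+33 / (3e8)^2 = 1.267e+07

1.267e+07 m


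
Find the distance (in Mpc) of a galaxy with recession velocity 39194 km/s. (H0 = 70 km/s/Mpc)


d = v / H0 = 39194 / 70 = 559.9143

559.9143 Mpc


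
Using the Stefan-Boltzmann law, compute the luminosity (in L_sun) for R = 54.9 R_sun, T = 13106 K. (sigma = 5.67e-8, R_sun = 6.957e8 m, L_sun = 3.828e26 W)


R = 54.9 * 6.957e8 m = 3.819393e+10 m. L = 4*pi*R^2*sigma*T^4 = 4*pi*(3.819393e+10)^2 * 5.67e-8 * 13106^4 = 3.066636306e+31 W. L/L_sun = 3.066636306e+31 / 3.828e26 = 80110.6663

80110.6663 L_sun


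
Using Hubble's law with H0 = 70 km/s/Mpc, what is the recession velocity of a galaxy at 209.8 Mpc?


v = H0 * d = 70 * 209.8 = 14686.0

14686.0 km/s


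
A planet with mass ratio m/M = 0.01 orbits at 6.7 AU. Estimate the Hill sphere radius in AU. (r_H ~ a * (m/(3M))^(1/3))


r_H = a * (m/3M)^(1/3) = 6.7 * (0.01/3)^(1/3) = 1.0008

1.0008 AU


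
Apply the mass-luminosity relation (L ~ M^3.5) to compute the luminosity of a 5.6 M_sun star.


L/L_sun = (M/M_sun)^3.5 = 5.6^3.5 = 415.5833

415.5833 L_sun


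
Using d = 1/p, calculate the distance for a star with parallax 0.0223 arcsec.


d = 1/p = 1/0.0223 = 44.843

44.843 pc


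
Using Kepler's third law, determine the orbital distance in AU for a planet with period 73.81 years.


a = P^(2/3) = 73.81^(2/3) = 17.5958

17.5958 AU


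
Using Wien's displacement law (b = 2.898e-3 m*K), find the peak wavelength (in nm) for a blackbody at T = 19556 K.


lam_max = b / T = 2.898e-3 / 19556 = 1.482e-07 m = 148.1898 nm

148.1898 nm


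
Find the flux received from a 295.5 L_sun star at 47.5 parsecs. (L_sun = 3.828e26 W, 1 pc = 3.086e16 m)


F = L / (4*pi*d^2) = 1.131e+29 / (4*pi*(1.466e+18)^2) = 4.189e-09

4.189e-09 W/m^2


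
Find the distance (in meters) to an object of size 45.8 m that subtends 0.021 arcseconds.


D = size / theta_rad, theta_rad = 0.021 * pi/(180*3600) = 1.018e-07, D = 4.499e+08

4.499e+08 m


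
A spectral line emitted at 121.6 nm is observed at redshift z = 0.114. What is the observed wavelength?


lam_obs = lam_emit * (1 + z) = 121.6 * (1 + 0.114) = 135.4624

135.4624 nm


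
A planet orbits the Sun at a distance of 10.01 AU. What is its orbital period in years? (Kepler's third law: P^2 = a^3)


P = a^(3/2) = 10.01^1.5 = 31.6702

31.6702 years


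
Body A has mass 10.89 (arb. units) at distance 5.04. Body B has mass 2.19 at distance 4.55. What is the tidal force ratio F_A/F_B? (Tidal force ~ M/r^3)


Ratio = (M1/r1^3) / (M2/r2^3) = (10.89/5.04^3) / (2.19/4.55^3) = 3.6587

3.6587


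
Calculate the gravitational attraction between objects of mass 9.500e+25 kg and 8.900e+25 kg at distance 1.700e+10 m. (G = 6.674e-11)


F = G*m1*m2/r^2 = 6.674e-11 * 9.500e+25 * 8.900e+25 / (1.700e+10)^2 = 6.674e-11 * 8.455e+51 / 2.890e+20 = 1.953e+21

1.953e+21 N


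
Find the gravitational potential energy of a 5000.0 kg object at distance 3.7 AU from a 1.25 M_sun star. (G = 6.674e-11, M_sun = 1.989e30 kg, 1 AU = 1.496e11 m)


M = 1.25 * 1.989e30 kg = 2.48625e+30 kg; r = 3.7 AU * 1.496e11 m/AU = 5.5352e+11 m. U = -GM*m/r = -(6.674e-11 * 2.48625e+30 * 5000.0) / 5.5352e+11 = -1.499e+12

-1.499e+12 J


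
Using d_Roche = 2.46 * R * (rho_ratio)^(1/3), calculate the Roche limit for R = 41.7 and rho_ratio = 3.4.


d_Roche = 2.46 * 41.7 * 3.4^(1/3) = 154.252

154.252


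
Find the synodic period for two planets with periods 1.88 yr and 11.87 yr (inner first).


1/P_syn = |1/P1 - 1/P2| = |1/1.88 - 1/11.87| => P_syn = 2.2338

2.2338 years


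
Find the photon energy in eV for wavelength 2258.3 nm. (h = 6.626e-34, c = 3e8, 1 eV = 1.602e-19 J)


E = hc/lambda = 6.626e-34 * 3e8 / 2.258e-06 = 8.802e-20 J = 0.5495 eV

0.5495 eV


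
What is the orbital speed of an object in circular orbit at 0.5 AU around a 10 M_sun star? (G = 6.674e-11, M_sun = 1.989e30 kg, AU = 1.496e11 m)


v = sqrt(GM/r) = sqrt(6.674e-11 * 1.989e+31 / 7.480e+10) = 133217.0137

133217.0137 m/s


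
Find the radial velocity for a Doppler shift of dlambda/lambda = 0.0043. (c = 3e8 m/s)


v = (dlambda/lambda) * c = 0.0043 * 3e8 = 1.290e+06

1.290e+06 m/s


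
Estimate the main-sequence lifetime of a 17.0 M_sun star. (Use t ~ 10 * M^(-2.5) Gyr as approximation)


t = 10 * M^(-2.5) = 10 * 17.0^(-2.5) = 0.0084

0.0084 Gyr


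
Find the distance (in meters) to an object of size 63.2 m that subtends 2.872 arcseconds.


D = size / theta_rad, theta_rad = 2.872 * pi/(180*3600) = 1.392e-05, D = 4.539e+06

4.539e+06 m


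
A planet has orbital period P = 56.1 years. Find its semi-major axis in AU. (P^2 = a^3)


a = P^(2/3) = 56.1^(2/3) = 14.6546

14.6546 AU


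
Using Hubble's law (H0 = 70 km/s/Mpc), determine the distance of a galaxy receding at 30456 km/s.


d = v / H0 = 30456 / 70 = 435.0857

435.0857 Mpc


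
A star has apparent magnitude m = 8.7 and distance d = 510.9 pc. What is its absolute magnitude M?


M = m - 5*log10(d) + 5 = 8.7 - 5*log10(510.9) + 5 = 0.1583

0.1583


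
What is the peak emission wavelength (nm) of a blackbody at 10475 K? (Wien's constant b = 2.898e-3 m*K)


lam_max = b / T = 2.898e-3 / 10475 = 2.767e-07 m = 276.6587 nm

276.6587 nm


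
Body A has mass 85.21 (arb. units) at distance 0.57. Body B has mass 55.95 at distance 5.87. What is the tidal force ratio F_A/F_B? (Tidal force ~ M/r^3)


Ratio = (M1/r1^3) / (M2/r2^3) = (85.21/0.57^3) / (55.95/5.87^3) = 1663.3369

1663.3369


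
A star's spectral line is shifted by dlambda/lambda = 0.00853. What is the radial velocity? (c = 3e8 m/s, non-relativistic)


v = (dlambda/lambda) * c = 0.00853 * 3e8 = 2.559e+06

2.559e+06 m/s


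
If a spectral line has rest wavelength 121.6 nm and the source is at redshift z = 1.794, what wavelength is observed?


lam_obs = lam_emit * (1 + z) = 121.6 * (1 + 1.794) = 339.7504

339.7504 nm


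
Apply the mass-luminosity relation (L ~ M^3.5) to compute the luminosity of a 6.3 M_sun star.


L/L_sun = (M/M_sun)^3.5 = 6.3^3.5 = 627.613

627.613 L_sun


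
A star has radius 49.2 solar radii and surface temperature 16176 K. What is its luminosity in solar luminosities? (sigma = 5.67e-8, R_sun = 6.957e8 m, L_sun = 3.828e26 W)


R = 49.2 * 6.957e8 m = 3.422844e+10 m. L = 4*pi*R^2*sigma*T^4 = 4*pi*(3.422844e+10)^2 * 5.67e-8 * 16176^4 = 5.71546656e+31 W. L/L_sun = 5.71546656e+31 / 3.828e26 = 149306.8589

149306.8589 L_sun


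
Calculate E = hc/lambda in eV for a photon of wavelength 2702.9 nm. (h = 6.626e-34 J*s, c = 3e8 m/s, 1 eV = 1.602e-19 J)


E = hc/lambda = 6.626e-34 * 3e8 / 2.703e-06 = 7.354e-20 J = 0.4591 eV

0.4591 eV


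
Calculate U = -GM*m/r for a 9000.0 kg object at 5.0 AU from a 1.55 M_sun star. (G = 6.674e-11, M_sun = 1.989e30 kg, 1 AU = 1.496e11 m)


M = 1.55 * 1.989e30 kg = 3.08295e+30 kg; r = 5.0 AU * 1.496e11 m/AU = 7.48e+11 m. U = -GM*m/r = -(6.674e-11 * 3.08295e+30 * 9000.0) / 7.48e+11 = -2.476e+12

-2.476e+12 J


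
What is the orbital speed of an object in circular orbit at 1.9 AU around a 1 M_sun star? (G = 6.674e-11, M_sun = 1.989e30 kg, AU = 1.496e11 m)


v = sqrt(GM/r) = sqrt(6.674e-11 * 1.989e+30 / 2.842e+11) = 21610.6533

21610.6533 m/s


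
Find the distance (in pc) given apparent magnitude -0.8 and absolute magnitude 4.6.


d = 10^((m - M + 5)/5) = 10^((-0.8 - 4.6 + 5)/5) = 0.8318

0.8318 pc


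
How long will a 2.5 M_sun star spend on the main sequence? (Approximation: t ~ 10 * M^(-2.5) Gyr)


t = 10 * M^(-2.5) = 10 * 2.5^(-2.5) = 1.0119

1.0119 Gyr


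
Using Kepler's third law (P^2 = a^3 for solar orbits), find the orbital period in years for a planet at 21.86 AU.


P = a^(3/2) = 21.86^1.5 = 102.2057

102.2057 years


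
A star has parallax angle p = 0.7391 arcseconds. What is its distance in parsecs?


d = 1/p = 1/0.7391 = 1.353

1.353 pc


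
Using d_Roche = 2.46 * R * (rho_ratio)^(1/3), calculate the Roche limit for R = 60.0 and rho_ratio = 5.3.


d_Roche = 2.46 * 60.0 * 5.3^(1/3) = 257.3426

257.3426


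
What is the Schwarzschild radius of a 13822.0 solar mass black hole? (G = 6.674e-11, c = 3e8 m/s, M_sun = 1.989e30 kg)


M = 13822.0 * 1.989e30 kg = 2.7491958e+34 kg. rs = 2GM/c^2 = 2 * 6.674e-11 * 2.7491958e+34 / (3e8)^2 = 4.077e+07

4.077e+07 m


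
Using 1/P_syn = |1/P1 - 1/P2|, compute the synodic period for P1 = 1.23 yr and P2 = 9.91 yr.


1/P_syn = |1/P1 - 1/P2| = |1/1.23 - 1/9.91| => P_syn = 1.4043

1.4043 years


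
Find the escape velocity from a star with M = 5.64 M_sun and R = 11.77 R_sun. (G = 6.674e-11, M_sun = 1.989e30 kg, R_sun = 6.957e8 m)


M = 5.64 * 1.989e30 kg = 1.121796e+31 kg; R = 11.77 * 6.957e8 m = 8.188389e+09 m. v_esc = sqrt(2GM/R) = sqrt(2 * 6.674e-11 * 1.121796e+31 / 8.188389e+09) = 427627.6805

427627.6805 m/s


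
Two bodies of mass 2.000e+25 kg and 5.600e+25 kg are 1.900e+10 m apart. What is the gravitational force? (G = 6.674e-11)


F = G*m1*m2/r^2 = 6.674e-11 * 2.000e+25 * 5.600e+25 / (1.900e+10)^2 = 6.674e-11 * 1.120e+51 / 3.610e+20 = 2.071e+20

2.071e+20 N


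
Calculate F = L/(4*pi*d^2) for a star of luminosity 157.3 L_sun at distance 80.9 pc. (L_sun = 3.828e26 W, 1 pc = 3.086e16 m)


F = L / (4*pi*d^2) = 6.021e+28 / (4*pi*(2.497e+18)^2) = 7.688e-10

7.688e-10 W/m^2


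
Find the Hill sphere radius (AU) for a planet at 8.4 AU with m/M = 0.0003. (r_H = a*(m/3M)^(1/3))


r_H = a * (m/3M)^(1/3) = 8.4 * (0.0003/3)^(1/3) = 0.3899

0.3899 AU


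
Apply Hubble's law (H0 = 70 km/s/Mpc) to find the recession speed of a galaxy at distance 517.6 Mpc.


v = H0 * d = 70 * 517.6 = 36232.0

36232.0 km/s


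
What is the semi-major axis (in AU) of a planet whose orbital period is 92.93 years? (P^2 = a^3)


a = P^(2/3) = 92.93^(2/3) = 20.5165

20.5165 AU


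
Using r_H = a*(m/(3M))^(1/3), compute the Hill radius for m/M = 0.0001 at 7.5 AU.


r_H = a * (m/3M)^(1/3) = 7.5 * (0.0001/3)^(1/3) = 0.2414

0.2414 AU


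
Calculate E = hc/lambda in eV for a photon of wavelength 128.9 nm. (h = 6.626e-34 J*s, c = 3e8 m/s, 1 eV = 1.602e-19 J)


E = hc/lambda = 6.626e-34 * 3e8 / 1.289e-07 = 1.542e-18 J = 9.6263 eV

9.6263 eV


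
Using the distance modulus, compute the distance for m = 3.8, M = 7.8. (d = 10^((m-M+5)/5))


d = 10^((m - M + 5)/5) = 10^((3.8 - 7.8 + 5)/5) = 1.5849

1.5849 pc


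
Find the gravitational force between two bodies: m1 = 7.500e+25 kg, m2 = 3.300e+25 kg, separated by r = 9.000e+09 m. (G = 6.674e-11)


F = G*m1*m2/r^2 = 6.674e-11 * 7.500e+25 * 3.300e+25 / (9.000e+09)^2 = 6.674e-11 * 2.475e+51 / 8.100e+19 = 2.039e+21

2.039e+21 N


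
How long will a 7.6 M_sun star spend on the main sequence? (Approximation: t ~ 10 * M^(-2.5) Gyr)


t = 10 * M^(-2.5) = 10 * 7.6^(-2.5) = 0.0628

0.0628 Gyr


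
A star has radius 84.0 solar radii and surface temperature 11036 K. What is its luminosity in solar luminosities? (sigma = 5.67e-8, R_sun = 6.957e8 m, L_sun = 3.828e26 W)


R = 84.0 * 6.957e8 m = 5.84388e+10 m. L = 4*pi*R^2*sigma*T^4 = 4*pi*(5.84388e+10)^2 * 5.67e-8 * 11036^4 = 3.609460296e+31 W. L/L_sun = 3.609460296e+31 / 3.828e26 = 94291.0213

94291.0213 L_sun


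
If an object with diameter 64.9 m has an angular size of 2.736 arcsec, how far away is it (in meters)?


D = size / theta_rad, theta_rad = 2.736 * pi/(180*3600) = 1.326e-05, D = 4.893e+06

4.893e+06 m


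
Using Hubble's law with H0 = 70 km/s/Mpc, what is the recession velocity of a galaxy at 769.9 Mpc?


v = H0 * d = 70 * 769.9 = 53893.0

53893.0 km/s


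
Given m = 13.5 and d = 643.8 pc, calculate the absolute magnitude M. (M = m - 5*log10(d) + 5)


M = m - 5*log10(d) + 5 = 13.5 - 5*log10(643.8) + 5 = 4.4562

4.4562


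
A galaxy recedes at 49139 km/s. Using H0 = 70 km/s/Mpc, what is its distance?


d = v / H0 = 49139 / 70 = 701.9857

701.9857 Mpc


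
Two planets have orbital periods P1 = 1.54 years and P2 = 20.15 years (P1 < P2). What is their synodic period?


1/P_syn = |1/P1 - 1/P2| = |1/1.54 - 1/20.15| => P_syn = 1.6674

1.6674 years


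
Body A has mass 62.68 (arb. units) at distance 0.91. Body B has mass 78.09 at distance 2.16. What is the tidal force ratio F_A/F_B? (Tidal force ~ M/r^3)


Ratio = (M1/r1^3) / (M2/r2^3) = (62.68/0.91^3) / (78.09/2.16^3) = 10.7342

10.7342


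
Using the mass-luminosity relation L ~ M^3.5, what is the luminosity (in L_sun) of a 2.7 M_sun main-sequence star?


L/L_sun = (M/M_sun)^3.5 = 2.7^3.5 = 32.3425

32.3425 L_sun


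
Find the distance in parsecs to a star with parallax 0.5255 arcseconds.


d = 1/p = 1/0.5255 = 1.9029

1.9029 pc


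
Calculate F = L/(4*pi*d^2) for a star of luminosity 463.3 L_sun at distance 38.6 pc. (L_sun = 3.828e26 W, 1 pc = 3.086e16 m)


F = L / (4*pi*d^2) = 1.774e+29 / (4*pi*(1.191e+18)^2) = 9.946e-09

9.946e-09 W/m^2


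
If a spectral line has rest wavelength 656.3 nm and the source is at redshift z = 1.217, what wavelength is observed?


lam_obs = lam_emit * (1 + z) = 656.3 * (1 + 1.217) = 1455.0171

1455.0171 nm


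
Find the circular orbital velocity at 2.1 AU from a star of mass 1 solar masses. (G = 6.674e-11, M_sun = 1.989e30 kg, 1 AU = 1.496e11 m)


v = sqrt(GM/r) = sqrt(6.674e-11 * 1.989e+30 / 3.142e+11) = 20555.8315

20555.8315 m/s


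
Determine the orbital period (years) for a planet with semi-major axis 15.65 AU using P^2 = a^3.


P = a^(3/2) = 15.65^1.5 = 61.9115

61.9115 years


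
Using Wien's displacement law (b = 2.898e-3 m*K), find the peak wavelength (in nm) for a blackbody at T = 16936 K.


lam_max = b / T = 2.898e-3 / 16936 = 1.711e-07 m = 171.1148 nm

171.1148 nm


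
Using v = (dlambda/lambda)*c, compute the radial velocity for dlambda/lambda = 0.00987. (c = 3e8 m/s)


v = (dlambda/lambda) * c = 0.00987 * 3e8 = 2.961e+06

2.961e+06 m/s


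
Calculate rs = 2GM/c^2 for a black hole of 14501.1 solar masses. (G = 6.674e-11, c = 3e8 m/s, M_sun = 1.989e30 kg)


M = 14501.1 * 1.989e30 kg = 2.88426879e+34 kg. rs = 2GM/c^2 = 2 * 6.674e-11 * 2.88426879e+34 / (3e8)^2 = 4.278e+07

4.278e+07 m


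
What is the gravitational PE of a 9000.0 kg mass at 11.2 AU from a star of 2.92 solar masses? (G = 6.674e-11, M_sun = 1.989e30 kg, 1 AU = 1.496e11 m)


M = 2.92 * 1.989e30 kg = 5.80788e+30 kg; r = 11.2 AU * 1.496e11 m/AU = 1.67552e+12 m. U = -GM*m/r = -(6.674e-11 * 5.80788e+30 * 9000.0) / 1.67552e+12 = -2.082e+12

-2.082e+12 J


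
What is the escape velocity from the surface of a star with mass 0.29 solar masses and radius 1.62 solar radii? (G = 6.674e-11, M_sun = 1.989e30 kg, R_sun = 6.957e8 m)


M = 0.29 * 1.989e30 kg = 5.7681e+29 kg; R = 1.62 * 6.957e8 m = 1.127034e+09 m. v_esc = sqrt(2GM/R) = sqrt(2 * 6.674e-11 * 5.7681e+29 / 1.127034e+09) = 261370.1461

261370.1461 m/s


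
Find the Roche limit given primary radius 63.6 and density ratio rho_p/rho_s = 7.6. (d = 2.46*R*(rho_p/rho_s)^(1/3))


d_Roche = 2.46 * 63.6 * 7.6^(1/3) = 307.6074

307.6074


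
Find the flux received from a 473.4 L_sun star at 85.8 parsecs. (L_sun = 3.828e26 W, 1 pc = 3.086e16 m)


F = L / (4*pi*d^2) = 1.812e+29 / (4*pi*(2.648e+18)^2) = 2.057e-09

2.057e-09 W/m^2


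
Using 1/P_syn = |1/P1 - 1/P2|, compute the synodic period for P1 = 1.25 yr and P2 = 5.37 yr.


1/P_syn = |1/P1 - 1/P2| = |1/1.25 - 1/5.37| => P_syn = 1.6292

1.6292 years


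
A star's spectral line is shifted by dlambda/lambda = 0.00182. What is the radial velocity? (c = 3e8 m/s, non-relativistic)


v = (dlambda/lambda) * c = 0.00182 * 3e8 = 546000.0

546000.0 m/s


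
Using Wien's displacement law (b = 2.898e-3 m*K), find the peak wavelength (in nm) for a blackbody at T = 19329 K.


lam_max = b / T = 2.898e-3 / 19329 = 1.499e-07 m = 149.9302 nm

149.9302 nm


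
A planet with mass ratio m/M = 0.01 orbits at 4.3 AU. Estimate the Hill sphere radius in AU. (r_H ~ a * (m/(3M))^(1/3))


r_H = a * (m/3M)^(1/3) = 4.3 * (0.01/3)^(1/3) = 0.6423

0.6423 AU


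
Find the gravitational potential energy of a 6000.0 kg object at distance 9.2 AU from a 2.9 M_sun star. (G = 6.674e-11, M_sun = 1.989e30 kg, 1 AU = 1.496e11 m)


M = 2.9 * 1.989e30 kg = 5.7681e+30 kg; r = 9.2 AU * 1.496e11 m/AU = 1.37632e+12 m. U = -GM*m/r = -(6.674e-11 * 5.7681e+30 * 6000.0) / 1.37632e+12 = -1.678e+12

-1.678e+12 J


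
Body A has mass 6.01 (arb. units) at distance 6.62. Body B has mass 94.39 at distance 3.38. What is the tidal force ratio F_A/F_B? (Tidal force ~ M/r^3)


Ratio = (M1/r1^3) / (M2/r2^3) = (6.01/6.62^3) / (94.39/3.38^3) = 0.0085

0.0085


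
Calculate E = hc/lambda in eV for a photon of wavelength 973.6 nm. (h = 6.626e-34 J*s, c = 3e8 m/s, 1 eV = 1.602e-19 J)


E = hc/lambda = 6.626e-34 * 3e8 / 9.736e-07 = 2.042e-19 J = 1.2745 eV

1.2745 eV


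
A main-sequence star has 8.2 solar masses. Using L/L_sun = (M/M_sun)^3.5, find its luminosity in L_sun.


L/L_sun = (M/M_sun)^3.5 = 8.2^3.5 = 1578.8777

1578.8777 L_sun


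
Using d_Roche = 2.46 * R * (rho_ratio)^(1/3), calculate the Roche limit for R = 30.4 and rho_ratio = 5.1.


d_Roche = 2.46 * 30.4 * 5.1^(1/3) = 128.7257

128.7257


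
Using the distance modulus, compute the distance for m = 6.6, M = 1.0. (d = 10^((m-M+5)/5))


d = 10^((m - M + 5)/5) = 10^((6.6 - 1.0 + 5)/5) = 131.8257

131.8257 pc


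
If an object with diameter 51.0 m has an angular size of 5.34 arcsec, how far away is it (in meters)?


D = size / theta_rad, theta_rad = 5.34 * pi/(180*3600) = 2.589e-05, D = 1.970e+06

1.970e+06 m


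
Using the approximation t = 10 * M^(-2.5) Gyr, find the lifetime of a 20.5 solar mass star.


t = 10 * M^(-2.5) = 10 * 20.5^(-2.5) = 0.0053

0.0053 Gyr


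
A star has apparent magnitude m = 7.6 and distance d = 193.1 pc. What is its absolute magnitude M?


M = m - 5*log10(d) + 5 = 7.6 - 5*log10(193.1) + 5 = 1.1711

1.1711


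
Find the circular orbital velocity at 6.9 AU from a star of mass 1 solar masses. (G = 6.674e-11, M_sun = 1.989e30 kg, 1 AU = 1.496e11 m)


v = sqrt(GM/r) = sqrt(6.674e-11 * 1.989e+30 / 1.032e+12) = 11340.1853

11340.1853 m/s


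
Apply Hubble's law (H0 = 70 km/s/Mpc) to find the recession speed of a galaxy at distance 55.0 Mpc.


v = H0 * d = 70 * 55.0 = 3850.0

3850.0 km/s


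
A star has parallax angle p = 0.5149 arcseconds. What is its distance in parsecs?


d = 1/p = 1/0.5149 = 1.9421

1.9421 pc


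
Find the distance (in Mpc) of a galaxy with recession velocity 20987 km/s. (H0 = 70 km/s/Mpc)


d = v / H0 = 20987 / 70 = 299.8143

299.8143 Mpc


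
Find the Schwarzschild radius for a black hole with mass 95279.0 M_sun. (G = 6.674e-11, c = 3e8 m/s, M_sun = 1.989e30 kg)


M = 95279.0 * 1.989e30 kg = 1.89509931e+35 kg. rs = 2GM/c^2 = 2 * 6.674e-11 * 1.89509931e+35 / (3e8)^2 = 2.811e+08

2.811e+08 m


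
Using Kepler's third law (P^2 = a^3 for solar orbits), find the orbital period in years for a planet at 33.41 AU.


P = a^(3/2) = 33.41^1.5 = 193.1144

193.1144 years


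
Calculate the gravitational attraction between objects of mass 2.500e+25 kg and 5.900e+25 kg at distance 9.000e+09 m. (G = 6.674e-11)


F = G*m1*m2/r^2 = 6.674e-11 * 2.500e+25 * 5.900e+25 / (9.000e+09)^2 = 6.674e-11 * 1.475e+51 / 8.100e+19 = 1.215e+21

1.215e+21 N


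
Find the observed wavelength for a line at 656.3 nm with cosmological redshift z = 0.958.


lam_obs = lam_emit * (1 + z) = 656.3 * (1 + 0.958) = 1285.0354

1285.0354 nm


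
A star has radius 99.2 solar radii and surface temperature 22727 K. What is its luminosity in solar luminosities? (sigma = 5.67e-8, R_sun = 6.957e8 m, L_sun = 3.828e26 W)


R = 99.2 * 6.957e8 m = 6.901344e+10 m. L = 4*pi*R^2*sigma*T^4 = 4*pi*(6.901344e+10)^2 * 5.67e-8 * 22727^4 = 9.05375466e+32 W. L/L_sun = 9.05375466e+32 / 3.828e26 = 2.365e+06

2.365e+06 L_sun


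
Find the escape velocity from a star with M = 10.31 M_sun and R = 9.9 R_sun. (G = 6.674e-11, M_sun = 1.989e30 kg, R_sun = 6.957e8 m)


M = 10.31 * 1.989e30 kg = 2.050659e+31 kg; R = 9.9 * 6.957e8 m = 6.88743e+09 m. v_esc = sqrt(2GM/R) = sqrt(2 * 6.674e-11 * 2.050659e+31 / 6.88743e+09) = 630414.5443

630414.5443 m/s


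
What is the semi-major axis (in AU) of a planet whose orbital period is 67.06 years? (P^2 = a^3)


a = P^(2/3) = 67.06^(2/3) = 16.506

16.506 AU


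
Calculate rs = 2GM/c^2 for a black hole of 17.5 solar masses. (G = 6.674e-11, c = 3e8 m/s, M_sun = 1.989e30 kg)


M = 17.5 * 1.989e30 kg = 3.48075e+31 kg. rs = 2GM/c^2 = 2 * 6.674e-11 * 3.48075e+31 / (3e8)^2 = 51623.39

51623.39 m


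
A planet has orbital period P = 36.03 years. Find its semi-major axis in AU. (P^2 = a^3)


a = P^(2/3) = 36.03^(2/3) = 10.9088

10.9088 AU


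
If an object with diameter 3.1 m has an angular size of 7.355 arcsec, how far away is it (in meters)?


D = size / theta_rad, theta_rad = 7.355 * pi/(180*3600) = 3.566e-05, D = 86936.9

86936.9 m


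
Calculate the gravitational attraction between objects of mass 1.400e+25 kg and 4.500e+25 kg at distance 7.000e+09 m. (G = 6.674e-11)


F = G*m1*m2/r^2 = 6.674e-11 * 1.400e+25 * 4.500e+25 / (7.000e+09)^2 = 6.674e-11 * 6.300e+50 / 4.900e+19 = 8.581e+20

8.581e+20 N


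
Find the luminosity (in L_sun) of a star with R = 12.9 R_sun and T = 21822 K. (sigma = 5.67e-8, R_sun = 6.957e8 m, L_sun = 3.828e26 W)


R = 12.9 * 6.957e8 m = 8.97453e+09 m. L = 4*pi*R^2*sigma*T^4 = 4*pi*(8.97453e+09)^2 * 5.67e-8 * 21822^4 = 1.301351317e+31 W. L/L_sun = 1.301351317e+31 / 3.828e26 = 33995.5934

33995.5934 L_sun


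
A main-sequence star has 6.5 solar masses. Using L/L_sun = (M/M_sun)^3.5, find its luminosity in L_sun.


L/L_sun = (M/M_sun)^3.5 = 6.5^3.5 = 700.1591

700.1591 L_sun


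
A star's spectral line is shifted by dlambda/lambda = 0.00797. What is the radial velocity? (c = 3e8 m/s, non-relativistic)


v = (dlambda/lambda) * c = 0.00797 * 3e8 = 2.391e+06

2.391e+06 m/s


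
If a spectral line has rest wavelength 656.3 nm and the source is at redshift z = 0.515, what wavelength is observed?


lam_obs = lam_emit * (1 + z) = 656.3 * (1 + 0.515) = 994.2945

994.2945 nm


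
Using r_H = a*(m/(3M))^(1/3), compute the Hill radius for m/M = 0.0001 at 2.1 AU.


r_H = a * (m/3M)^(1/3) = 2.1 * (0.0001/3)^(1/3) = 0.0676

0.0676 AU


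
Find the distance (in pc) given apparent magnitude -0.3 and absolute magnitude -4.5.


d = 10^((m - M + 5)/5) = 10^((-0.3 - -4.5 + 5)/5) = 69.1831

69.1831 pc


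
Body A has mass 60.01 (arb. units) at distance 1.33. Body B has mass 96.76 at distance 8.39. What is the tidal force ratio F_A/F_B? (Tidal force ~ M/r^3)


Ratio = (M1/r1^3) / (M2/r2^3) = (60.01/1.33^3) / (96.76/8.39^3) = 155.6893

155.6893


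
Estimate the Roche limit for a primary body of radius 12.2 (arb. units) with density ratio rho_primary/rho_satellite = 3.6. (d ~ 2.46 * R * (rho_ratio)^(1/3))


d_Roche = 2.46 * 12.2 * 3.6^(1/3) = 45.997

45.997


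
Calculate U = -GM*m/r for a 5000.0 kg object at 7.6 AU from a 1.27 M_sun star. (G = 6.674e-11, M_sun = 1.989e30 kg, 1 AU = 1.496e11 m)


M = 1.27 * 1.989e30 kg = 2.52603e+30 kg; r = 7.6 AU * 1.496e11 m/AU = 1.13696e+12 m. U = -GM*m/r = -(6.674e-11 * 2.52603e+30 * 5000.0) / 1.13696e+12 = -7.414e+11

-7.414e+11 J


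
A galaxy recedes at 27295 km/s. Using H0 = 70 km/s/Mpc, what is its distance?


d = v / H0 = 27295 / 70 = 389.9286

389.9286 Mpc


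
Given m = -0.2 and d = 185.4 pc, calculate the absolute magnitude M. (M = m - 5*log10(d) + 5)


M = m - 5*log10(d) + 5 = -0.2 - 5*log10(185.4) + 5 = -6.5405

-6.5405


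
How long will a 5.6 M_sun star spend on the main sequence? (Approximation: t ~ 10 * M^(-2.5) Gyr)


t = 10 * M^(-2.5) = 10 * 5.6^(-2.5) = 0.1348

0.1348 Gyr


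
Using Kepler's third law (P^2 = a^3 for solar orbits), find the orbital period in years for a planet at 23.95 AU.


P = a^(3/2) = 23.95^1.5 = 117.2083

117.2083 years


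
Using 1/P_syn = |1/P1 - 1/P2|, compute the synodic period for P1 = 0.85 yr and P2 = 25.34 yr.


1/P_syn = |1/P1 - 1/P2| = |1/0.85 - 1/25.34| => P_syn = 0.8795

0.8795 years


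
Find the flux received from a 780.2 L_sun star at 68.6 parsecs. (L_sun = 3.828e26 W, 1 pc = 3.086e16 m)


F = L / (4*pi*d^2) = 2.987e+29 / (4*pi*(2.117e+18)^2) = 5.303e-09

5.303e-09 W/m^2


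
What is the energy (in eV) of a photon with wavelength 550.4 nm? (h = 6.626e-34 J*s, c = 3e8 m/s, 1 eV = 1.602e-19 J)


E = hc/lambda = 6.626e-34 * 3e8 / 5.504e-07 = 3.612e-19 J = 2.2544 eV

2.2544 eV


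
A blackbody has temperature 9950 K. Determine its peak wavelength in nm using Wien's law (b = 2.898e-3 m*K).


lam_max = b / T = 2.898e-3 / 9950 = 2.913e-07 m = 291.2563 nm

291.2563 nm


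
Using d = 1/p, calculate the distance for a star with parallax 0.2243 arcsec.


d = 1/p = 1/0.2243 = 4.4583

4.4583 pc


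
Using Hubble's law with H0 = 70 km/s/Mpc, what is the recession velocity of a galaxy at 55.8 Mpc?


v = H0 * d = 70 * 55.8 = 3906.0

3906.0 km/s


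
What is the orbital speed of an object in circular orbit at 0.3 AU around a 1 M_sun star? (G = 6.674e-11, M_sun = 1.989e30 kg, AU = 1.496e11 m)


v = sqrt(GM/r) = sqrt(6.674e-11 * 1.989e+30 / 4.488e+10) = 54385.6181

54385.6181 m/s


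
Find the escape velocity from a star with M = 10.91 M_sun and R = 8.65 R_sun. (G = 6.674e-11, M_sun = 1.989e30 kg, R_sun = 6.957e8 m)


M = 10.91 * 1.989e30 kg = 2.169999e+31 kg; R = 8.65 * 6.957e8 m = 6.017805e+09 m. v_esc = sqrt(2GM/R) = sqrt(2 * 6.674e-11 * 2.169999e+31 / 6.017805e+09) = 693775.2625

693775.2625 m/s


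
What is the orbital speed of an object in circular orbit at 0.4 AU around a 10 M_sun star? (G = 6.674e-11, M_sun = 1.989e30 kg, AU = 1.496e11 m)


v = sqrt(GM/r) = sqrt(6.674e-11 * 1.989e+31 / 5.984e+10) = 148941.1491

148941.1491 m/s


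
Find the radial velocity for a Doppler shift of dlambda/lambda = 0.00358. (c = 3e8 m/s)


v = (dlambda/lambda) * c = 0.00358 * 3e8 = 1.074e+06

1.074e+06 m/s


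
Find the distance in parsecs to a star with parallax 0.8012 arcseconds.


d = 1/p = 1/0.8012 = 1.2481

1.2481 pc


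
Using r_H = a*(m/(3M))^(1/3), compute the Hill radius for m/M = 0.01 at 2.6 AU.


r_H = a * (m/3M)^(1/3) = 2.6 * (0.01/3)^(1/3) = 0.3884

0.3884 AU


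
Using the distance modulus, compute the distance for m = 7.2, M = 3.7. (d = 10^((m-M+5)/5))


d = 10^((m - M + 5)/5) = 10^((7.2 - 3.7 + 5)/5) = 50.1187

50.1187 pc


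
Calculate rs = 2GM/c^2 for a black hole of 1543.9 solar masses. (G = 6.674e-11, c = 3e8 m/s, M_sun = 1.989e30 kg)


M = 1543.9 * 1.989e30 kg = 3.0708171e+33 kg. rs = 2GM/c^2 = 2 * 6.674e-11 * 3.0708171e+33 / (3e8)^2 = 4.554e+06

4.554e+06 m


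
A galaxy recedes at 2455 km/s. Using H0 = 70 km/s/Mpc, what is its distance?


d = v / H0 = 2455 / 70 = 35.0714

35.0714 Mpc


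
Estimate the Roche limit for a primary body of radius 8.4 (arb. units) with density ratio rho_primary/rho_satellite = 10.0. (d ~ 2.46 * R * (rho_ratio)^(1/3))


d_Roche = 2.46 * 8.4 * 10.0^(1/3) = 44.5192

44.5192


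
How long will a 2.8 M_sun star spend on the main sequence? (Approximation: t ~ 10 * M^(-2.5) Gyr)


t = 10 * M^(-2.5) = 10 * 2.8^(-2.5) = 0.7623

0.7623 Gyr


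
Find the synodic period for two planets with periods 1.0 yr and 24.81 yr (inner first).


1/P_syn = |1/P1 - 1/P2| = |1/1.0 - 1/24.81| => P_syn = 1.042

1.042 years


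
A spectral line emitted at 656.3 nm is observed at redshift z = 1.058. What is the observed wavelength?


lam_obs = lam_emit * (1 + z) = 656.3 * (1 + 1.058) = 1350.6654

1350.6654 nm


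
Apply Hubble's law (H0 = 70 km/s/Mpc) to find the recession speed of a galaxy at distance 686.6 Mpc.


v = H0 * d = 70 * 686.6 = 48062.0

48062.0 km/s


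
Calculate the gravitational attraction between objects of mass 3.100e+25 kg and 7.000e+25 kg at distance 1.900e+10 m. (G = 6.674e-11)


F = G*m1*m2/r^2 = 6.674e-11 * 3.100e+25 * 7.000e+25 / (1.900e+10)^2 = 6.674e-11 * 2.170e+51 / 3.610e+20 = 4.012e+20

4.012e+20 N


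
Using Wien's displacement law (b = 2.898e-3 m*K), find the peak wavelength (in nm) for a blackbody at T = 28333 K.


lam_max = b / T = 2.898e-3 / 28333 = 1.023e-07 m = 102.2836 nm

102.2836 nm


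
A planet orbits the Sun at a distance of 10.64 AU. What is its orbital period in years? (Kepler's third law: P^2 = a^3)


P = a^(3/2) = 10.64^1.5 = 34.7066

34.7066 years
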